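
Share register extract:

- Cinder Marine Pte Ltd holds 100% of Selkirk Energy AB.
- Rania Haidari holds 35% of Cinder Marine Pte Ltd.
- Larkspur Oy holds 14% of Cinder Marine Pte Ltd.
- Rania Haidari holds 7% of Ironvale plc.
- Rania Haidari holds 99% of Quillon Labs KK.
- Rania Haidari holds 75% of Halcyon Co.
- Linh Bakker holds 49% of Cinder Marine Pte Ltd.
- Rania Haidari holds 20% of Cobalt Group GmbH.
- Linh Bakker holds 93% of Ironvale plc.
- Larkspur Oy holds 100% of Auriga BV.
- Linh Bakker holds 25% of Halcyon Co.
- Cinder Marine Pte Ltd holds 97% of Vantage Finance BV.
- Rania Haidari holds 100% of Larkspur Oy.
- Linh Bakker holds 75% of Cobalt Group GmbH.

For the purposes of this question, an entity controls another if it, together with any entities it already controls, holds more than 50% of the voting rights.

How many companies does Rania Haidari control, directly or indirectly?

4

Rania holds 100% of Larkspur, so Rania controls Larkspur.
Rania holds 75% of Halcyon, so Rania controls Halcyon.
Larkspur holds 100% of Auriga, so Rania controls Auriga.
Rania holds 99% of Quillon, so Rania controls Quillon.
No other company's threshold is met.
Rania controls 4 companies.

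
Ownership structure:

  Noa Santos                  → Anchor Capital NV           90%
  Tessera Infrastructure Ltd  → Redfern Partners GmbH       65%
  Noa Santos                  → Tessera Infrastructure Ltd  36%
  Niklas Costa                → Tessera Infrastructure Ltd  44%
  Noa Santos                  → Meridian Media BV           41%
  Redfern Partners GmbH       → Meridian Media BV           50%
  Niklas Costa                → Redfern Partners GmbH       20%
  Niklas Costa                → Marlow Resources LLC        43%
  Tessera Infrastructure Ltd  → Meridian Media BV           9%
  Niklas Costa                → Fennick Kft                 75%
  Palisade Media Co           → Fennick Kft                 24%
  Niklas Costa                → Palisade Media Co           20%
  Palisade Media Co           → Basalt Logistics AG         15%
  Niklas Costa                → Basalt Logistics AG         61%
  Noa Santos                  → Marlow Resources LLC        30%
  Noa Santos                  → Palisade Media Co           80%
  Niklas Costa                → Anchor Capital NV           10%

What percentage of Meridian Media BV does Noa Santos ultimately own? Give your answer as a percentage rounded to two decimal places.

Noa reaches Meridian along 3 paths.
Via Tessera → Redfern: 36% × 65% × 50% = 11.7%.
Direct stake: 41% = 41%.
Via Tessera: 36% × 9% = 3.24%.
Total: 11.7% + 41% + 3.24% = 55.94%.

55.94%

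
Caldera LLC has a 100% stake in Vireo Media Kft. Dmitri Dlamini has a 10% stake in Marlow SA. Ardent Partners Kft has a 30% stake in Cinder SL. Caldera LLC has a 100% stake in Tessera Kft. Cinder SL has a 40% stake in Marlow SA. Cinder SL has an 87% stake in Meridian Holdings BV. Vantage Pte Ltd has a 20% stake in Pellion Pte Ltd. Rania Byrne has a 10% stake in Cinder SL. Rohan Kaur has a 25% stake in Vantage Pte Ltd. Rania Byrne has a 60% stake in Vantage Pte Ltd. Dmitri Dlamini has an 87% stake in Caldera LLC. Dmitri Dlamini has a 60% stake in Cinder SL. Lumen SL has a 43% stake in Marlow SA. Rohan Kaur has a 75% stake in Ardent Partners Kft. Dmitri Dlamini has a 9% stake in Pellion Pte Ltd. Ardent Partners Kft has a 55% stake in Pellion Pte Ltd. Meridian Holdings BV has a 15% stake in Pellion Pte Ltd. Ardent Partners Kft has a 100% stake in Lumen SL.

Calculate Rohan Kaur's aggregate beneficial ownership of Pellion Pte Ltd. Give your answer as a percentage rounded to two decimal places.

Rohan reaches Pellion along 3 paths.
Via Ardent → Cinder → Meridian: 75% × 30% × 87% × 15% = 2.93625%.
Via Ardent: 75% × 55% = 41.25%.
Via Vantage: 25% × 20% = 5%.
Total: 2.93625% + 41.25% + 5% = 49.18625%.
Rounded: 49.19%.

49.19%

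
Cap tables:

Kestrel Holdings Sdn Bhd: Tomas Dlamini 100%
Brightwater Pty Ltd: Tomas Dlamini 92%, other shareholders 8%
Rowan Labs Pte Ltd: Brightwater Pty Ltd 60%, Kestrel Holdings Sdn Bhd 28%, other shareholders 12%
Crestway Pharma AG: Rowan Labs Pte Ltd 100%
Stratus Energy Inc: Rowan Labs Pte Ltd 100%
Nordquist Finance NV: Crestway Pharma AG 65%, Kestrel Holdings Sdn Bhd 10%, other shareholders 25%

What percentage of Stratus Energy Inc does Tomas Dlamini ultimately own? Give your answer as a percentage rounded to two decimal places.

83.20%

Tomas reaches Stratus along 2 paths.
Via Brightwater → Rowan: 92% × 60% × 100% = 55.2%.
Via Kestrel → Rowan: 100% × 28% × 100% = 28%.
Total: 55.2% + 28% = 83.2%.
Rounded: 83.20%.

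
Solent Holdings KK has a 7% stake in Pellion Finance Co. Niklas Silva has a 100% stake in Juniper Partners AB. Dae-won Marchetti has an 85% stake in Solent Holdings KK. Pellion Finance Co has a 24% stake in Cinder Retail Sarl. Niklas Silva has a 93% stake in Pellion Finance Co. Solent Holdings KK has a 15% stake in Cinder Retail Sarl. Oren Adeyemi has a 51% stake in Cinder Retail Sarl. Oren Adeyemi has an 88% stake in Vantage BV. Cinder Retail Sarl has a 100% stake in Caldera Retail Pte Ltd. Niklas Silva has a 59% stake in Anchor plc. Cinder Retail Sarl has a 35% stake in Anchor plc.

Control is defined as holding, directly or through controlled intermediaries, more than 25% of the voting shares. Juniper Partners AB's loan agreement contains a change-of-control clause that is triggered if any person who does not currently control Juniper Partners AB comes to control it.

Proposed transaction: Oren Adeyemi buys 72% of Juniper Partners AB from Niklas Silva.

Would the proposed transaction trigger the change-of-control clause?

The purchase adds only to Oren's holdings (Niklas's stake shrinks), so Oren is the only person who could newly come to control Juniper.
Oren holds 88% of Vantage, so Oren controls Vantage.
Oren holds 51% of Cinder, so Oren controls Cinder.
Cinder holds 100% of Caldera, so Oren controls Caldera.
Cinder holds 35% of Anchor, so Oren controls Anchor.
Neither Oren nor any entity Oren controls holds any voting interest in Juniper.
So before the transaction, Oren does not control Juniper.
After the purchase, Oren holds 72% of Juniper directly, and Niklas's stake falls to 28%.
Oren holds 72% of Juniper, so Oren controls Juniper.
Oren did not control Juniper before and does after, so the clause is triggered.

Yes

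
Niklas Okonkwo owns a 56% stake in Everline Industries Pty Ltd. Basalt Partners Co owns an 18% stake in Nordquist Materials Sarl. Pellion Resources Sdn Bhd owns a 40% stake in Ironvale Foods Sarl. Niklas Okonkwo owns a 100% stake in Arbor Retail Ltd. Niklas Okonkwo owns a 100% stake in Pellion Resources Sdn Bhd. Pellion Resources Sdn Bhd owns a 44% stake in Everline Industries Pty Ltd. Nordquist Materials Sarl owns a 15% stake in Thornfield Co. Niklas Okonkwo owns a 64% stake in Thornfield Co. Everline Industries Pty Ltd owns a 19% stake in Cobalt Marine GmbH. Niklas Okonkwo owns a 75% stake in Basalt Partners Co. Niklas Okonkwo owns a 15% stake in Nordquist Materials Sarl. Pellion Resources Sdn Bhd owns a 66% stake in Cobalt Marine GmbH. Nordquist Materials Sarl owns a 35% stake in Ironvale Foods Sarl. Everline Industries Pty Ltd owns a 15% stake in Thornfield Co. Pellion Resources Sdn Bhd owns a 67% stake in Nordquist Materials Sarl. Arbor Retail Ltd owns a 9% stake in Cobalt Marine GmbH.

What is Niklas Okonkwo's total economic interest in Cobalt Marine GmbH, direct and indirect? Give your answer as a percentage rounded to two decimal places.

94.00%

Niklas reaches Cobalt along 4 paths.
Via Arbor: 100% × 9% = 9%.
Via Pellion: 100% × 66% = 66%.
Via Pellion → Everline: 100% × 44% × 19% = 8.36%.
Via Everline: 56% × 19% = 10.64%.
Total: 9% + 66% + 8.36% + 10.64% = 94%.
Rounded: 94.00%.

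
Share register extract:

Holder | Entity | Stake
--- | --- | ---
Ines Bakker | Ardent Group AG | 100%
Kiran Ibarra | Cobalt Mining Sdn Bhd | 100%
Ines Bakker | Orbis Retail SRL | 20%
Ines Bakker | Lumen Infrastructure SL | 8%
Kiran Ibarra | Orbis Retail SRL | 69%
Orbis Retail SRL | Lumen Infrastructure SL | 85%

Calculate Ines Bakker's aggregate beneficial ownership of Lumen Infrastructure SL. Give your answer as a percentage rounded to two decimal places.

25.00%

Ines reaches Lumen along 2 paths.
Via Orbis: 20% × 85% = 17%.
Direct stake: 8% = 8%.
Total: 17% + 8% = 25%.
Rounded: 25.00%.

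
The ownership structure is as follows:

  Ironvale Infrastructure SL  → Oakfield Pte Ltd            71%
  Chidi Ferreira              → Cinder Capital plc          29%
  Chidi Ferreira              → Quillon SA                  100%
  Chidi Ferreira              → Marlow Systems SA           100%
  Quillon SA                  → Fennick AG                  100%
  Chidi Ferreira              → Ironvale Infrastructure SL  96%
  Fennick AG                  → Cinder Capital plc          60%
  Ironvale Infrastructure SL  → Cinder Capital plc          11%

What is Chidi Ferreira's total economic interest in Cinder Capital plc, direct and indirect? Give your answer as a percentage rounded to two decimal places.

99.56%

Chidi reaches Cinder along 3 paths.
Direct stake: 29% = 29%.
Via Ironvale: 96% × 11% = 10.56%.
Via Quillon → Fennick: 100% × 100% × 60% = 60%.
Total: 29% + 10.56% + 60% = 99.56%.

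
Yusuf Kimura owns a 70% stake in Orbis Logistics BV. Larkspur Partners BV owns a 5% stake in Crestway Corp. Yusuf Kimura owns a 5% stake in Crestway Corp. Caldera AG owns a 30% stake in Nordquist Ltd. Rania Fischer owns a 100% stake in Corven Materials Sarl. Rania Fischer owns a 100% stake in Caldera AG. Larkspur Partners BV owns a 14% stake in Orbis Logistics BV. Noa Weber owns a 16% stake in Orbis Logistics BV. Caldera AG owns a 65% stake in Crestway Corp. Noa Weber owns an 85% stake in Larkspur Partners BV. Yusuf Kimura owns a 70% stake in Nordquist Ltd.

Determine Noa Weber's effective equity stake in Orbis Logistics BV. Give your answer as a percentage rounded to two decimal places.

27.90%

Noa reaches Orbis along 2 paths.
Via Larkspur: 85% × 14% = 11.9%.
Direct stake: 16% = 16%.
Total: 11.9% + 16% = 27.9%.
Rounded: 27.90%.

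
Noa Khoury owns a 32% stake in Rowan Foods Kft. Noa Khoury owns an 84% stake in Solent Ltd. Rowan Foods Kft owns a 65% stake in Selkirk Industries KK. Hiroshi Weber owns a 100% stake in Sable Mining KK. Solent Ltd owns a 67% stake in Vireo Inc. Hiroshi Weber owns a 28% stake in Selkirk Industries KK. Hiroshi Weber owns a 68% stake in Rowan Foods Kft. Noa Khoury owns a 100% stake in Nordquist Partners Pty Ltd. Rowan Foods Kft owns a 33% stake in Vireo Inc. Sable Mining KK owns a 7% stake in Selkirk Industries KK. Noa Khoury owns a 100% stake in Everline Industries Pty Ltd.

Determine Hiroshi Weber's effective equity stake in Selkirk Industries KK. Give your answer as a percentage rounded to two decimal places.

Hiroshi reaches Selkirk along 3 paths.
Via Rowan: 68% × 65% = 44.2%.
Direct stake: 28% = 28%.
Via Sable: 100% × 7% = 7%.
Total: 44.2% + 28% + 7% = 79.2%.
Rounded: 79.20%.

79.20%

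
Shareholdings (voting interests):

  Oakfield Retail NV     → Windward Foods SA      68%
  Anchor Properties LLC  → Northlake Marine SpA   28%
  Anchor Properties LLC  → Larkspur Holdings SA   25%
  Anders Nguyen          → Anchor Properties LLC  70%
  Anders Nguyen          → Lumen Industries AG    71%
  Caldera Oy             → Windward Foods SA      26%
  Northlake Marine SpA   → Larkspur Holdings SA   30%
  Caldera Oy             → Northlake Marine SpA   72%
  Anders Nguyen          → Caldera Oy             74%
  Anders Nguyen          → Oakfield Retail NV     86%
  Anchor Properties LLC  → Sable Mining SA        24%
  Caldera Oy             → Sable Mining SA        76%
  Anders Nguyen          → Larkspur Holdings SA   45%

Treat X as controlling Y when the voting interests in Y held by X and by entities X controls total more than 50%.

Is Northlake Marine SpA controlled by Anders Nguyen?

Yes

Anders holds 70% of Anchor, so Anders controls Anchor.
Anders holds 74% of Caldera, so Anders controls Caldera.
Anchor and Caldera together hold 28% + 72% = 100% of Northlake, so Anders controls Northlake.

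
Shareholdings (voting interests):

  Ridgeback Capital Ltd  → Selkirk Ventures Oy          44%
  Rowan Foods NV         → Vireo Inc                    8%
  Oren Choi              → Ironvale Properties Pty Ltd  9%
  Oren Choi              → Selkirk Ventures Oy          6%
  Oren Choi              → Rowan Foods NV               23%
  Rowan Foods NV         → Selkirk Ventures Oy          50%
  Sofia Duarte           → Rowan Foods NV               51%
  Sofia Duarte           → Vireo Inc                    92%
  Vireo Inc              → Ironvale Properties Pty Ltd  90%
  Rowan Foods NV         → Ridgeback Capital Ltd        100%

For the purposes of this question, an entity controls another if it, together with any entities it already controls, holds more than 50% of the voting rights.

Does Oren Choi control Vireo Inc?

No

Oren's largest direct stake is 23% in Rowan, which does not meet the threshold, so Oren controls no company.
Neither Oren nor any entity Oren controls holds any voting interest in Vireo.
So Oren does not control Vireo.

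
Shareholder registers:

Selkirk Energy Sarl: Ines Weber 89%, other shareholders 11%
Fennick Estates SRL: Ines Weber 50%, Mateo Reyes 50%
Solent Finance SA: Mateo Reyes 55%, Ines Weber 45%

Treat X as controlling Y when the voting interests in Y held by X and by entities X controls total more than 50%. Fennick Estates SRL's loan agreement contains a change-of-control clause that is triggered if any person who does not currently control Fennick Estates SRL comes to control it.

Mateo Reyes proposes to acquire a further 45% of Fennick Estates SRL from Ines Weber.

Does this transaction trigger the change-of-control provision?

The purchase adds only to Mateo's holdings (Ines's stake shrinks), so Mateo is the only person who could newly come to control Fennick.
Mateo holds 55% of Solent, so Mateo controls Solent.
In Fennick, Mateo's side holds only 50%, not > 50%.
So before the transaction, Mateo does not control Fennick.
After the purchase, Mateo's direct stake in Fennick rises to 50% + 45% = 95%, and Ines's stake falls to 5%.
Mateo holds 95% of Fennick, so Mateo controls Fennick.
Mateo did not control Fennick before and does after, so the clause is triggered.

Yes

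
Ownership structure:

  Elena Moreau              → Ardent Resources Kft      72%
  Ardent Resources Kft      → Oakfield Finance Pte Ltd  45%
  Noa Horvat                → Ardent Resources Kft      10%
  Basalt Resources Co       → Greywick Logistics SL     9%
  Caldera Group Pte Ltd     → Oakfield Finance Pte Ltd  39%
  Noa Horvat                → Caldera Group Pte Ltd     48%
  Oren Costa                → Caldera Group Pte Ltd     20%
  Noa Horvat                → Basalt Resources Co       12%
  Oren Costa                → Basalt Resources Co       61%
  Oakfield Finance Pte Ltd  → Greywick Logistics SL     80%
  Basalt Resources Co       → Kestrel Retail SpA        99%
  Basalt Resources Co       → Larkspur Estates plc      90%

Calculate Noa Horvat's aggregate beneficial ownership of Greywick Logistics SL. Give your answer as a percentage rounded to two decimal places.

19.66%

Noa reaches Greywick along 3 paths.
Via Ardent → Oakfield: 10% × 45% × 80% = 3.6%.
Via Caldera → Oakfield: 48% × 39% × 80% = 14.976%.
Via Basalt: 12% × 9% = 1.08%.
Total: 3.6% + 14.976% + 1.08% = 19.656%.
Rounded: 19.66%.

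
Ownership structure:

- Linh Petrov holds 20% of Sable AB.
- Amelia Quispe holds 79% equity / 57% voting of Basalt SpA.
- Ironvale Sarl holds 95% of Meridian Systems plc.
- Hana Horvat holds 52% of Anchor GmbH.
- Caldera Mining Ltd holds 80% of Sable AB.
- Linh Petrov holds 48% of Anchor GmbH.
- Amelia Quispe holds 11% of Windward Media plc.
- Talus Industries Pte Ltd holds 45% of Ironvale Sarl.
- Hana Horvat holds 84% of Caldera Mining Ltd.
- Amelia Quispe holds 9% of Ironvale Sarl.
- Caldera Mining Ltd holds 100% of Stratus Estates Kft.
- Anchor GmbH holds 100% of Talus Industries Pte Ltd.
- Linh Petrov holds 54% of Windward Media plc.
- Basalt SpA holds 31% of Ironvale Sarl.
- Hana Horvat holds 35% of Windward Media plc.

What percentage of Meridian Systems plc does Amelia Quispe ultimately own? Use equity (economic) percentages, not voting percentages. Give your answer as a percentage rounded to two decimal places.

Amelia reaches Meridian along 2 paths.
Via Ironvale: 9% × 95% = 8.55%.
Via Basalt → Ironvale: 79% × 31% × 95% = 23.2655%.
Total: 8.55% + 23.2655% = 31.8155%.
Rounded: 31.82%.

31.82%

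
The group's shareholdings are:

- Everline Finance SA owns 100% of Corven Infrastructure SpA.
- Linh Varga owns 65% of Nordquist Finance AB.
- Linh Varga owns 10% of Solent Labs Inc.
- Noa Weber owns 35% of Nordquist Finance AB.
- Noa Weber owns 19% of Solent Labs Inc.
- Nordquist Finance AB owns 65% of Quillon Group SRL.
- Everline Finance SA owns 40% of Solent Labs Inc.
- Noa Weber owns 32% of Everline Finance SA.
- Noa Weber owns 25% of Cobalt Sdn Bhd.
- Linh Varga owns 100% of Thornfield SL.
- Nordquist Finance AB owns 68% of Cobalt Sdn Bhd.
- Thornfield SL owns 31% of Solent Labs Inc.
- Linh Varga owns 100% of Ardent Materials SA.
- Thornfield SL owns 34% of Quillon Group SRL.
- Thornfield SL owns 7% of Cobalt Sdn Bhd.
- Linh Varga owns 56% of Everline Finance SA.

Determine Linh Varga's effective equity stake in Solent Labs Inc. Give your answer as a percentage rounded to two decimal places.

63.40%

Linh reaches Solent along 3 paths.
Via Thornfield: 100% × 31% = 31%.
Via Everline: 56% × 40% = 22.4%.
Direct stake: 10% = 10%.
Total: 31% + 22.4% + 10% = 63.4%.
Rounded: 63.40%.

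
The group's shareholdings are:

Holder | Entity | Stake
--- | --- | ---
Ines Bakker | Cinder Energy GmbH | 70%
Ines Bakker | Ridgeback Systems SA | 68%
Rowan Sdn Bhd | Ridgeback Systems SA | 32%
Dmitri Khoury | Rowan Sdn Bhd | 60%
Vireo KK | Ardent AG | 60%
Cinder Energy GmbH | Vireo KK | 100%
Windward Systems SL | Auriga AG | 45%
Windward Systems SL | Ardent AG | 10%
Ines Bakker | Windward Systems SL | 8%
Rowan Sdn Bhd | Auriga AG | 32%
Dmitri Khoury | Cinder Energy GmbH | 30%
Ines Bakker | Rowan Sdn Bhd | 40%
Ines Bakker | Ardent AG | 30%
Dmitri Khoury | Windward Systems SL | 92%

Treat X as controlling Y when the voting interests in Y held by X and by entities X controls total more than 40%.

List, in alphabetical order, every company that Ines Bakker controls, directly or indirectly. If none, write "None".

Ardent AG, Cinder Energy GmbH, Ridgeback Systems SA, Vireo KK

Ines holds 70% of Cinder, so Ines controls Cinder.
Ines holds 68% of Ridgeback, so Ines controls Ridgeback.
Cinder holds 100% of Vireo, so Ines controls Vireo.
Ines and Vireo together hold 30% + 60% = 90% of Ardent, so Ines controls Ardent.
No other company's threshold is met.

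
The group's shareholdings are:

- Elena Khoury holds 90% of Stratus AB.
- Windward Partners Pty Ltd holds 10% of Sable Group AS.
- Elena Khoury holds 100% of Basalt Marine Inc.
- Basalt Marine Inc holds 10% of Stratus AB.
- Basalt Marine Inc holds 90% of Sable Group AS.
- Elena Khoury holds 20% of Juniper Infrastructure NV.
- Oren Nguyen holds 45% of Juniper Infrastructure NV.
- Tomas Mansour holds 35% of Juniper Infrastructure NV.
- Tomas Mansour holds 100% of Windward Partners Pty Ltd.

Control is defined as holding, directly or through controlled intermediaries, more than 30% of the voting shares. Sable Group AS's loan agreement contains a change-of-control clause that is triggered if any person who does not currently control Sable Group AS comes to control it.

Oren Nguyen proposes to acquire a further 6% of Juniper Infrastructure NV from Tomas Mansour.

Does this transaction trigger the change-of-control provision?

No

The purchase adds only to Oren's holdings (Tomas's stake shrinks), so Oren is the only person who could newly come to control Sable.
Oren holds 45% of Juniper, so Oren controls Juniper.
Neither Oren nor any entity Oren controls holds any voting interest in Sable.
So before the transaction, Oren does not control Sable.
After the purchase, Oren's direct stake in Juniper rises to 45% + 6% = 51%, and Tomas's stake falls to 29%.
Oren holds 51% of Juniper, so Oren controls Juniper.
After the transaction, neither Oren nor any entity Oren controls holds a voting interest in Sable, so Oren still does not control it.
No new person acquires control, so the clause is not triggered.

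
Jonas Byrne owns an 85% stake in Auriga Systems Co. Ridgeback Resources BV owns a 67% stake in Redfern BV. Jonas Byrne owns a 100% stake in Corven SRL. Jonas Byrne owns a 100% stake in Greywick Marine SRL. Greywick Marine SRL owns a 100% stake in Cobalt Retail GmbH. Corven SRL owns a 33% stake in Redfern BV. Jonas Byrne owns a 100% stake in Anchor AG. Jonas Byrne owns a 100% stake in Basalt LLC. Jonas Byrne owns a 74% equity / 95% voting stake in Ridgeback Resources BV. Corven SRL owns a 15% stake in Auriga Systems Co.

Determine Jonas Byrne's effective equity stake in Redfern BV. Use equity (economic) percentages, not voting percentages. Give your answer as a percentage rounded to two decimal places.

82.58%

Jonas reaches Redfern along 2 paths.
Via Corven: 100% × 33% = 33%.
Via Ridgeback: 74% × 67% = 49.58%.
Total: 33% + 49.58% = 82.58%.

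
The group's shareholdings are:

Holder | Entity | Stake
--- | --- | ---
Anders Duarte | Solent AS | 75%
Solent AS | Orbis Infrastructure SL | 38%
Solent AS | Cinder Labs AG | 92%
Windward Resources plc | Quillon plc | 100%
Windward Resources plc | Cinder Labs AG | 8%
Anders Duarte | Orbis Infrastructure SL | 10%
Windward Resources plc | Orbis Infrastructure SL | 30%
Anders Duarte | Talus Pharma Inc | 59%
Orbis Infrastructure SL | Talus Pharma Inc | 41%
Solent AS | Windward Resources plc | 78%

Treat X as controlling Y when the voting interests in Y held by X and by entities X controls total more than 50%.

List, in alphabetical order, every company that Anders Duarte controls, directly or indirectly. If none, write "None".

Anders holds 75% of Solent, so Anders controls Solent.
Solent holds 78% of Windward, so Anders controls Windward.
Windward holds 100% of Quillon, so Anders controls Quillon.
Solent and Anders and Windward together hold 38% + 10% + 30% = 78% of Orbis, so Anders controls Orbis.
Solent and Windward together hold 92% + 8% = 100% of Cinder, so Anders controls Cinder.
Anders and Orbis together hold 59% + 41% = 100% of Talus, so Anders controls Talus.

Cinder Labs AG, Orbis Infrastructure SL, Quillon plc, Solent AS, Talus Pharma Inc, Windward Resources plc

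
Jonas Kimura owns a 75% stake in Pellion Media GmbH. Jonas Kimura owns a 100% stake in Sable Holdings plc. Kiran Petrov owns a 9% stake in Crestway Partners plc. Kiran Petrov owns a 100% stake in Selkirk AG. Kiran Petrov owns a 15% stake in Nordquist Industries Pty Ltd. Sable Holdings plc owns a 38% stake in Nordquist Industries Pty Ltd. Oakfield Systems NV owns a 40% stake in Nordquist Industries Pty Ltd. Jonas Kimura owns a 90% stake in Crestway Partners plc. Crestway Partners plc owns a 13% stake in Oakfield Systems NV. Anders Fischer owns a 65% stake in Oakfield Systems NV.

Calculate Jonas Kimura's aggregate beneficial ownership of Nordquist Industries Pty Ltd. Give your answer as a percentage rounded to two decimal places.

42.68%

Jonas reaches Nordquist along 2 paths.
Via Crestway → Oakfield: 90% × 13% × 40% = 4.68%.
Via Sable: 100% × 38% = 38%.
Total: 4.68% + 38% = 42.68%.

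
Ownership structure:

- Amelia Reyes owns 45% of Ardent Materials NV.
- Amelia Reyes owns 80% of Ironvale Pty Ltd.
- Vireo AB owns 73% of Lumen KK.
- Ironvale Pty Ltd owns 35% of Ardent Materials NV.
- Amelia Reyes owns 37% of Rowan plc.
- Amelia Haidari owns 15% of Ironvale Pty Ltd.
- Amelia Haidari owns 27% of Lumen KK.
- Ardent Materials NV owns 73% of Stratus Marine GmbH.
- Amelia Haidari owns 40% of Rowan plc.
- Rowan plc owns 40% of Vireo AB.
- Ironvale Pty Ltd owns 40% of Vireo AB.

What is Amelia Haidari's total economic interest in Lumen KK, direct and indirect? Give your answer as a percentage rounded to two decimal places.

Amelia Haidari reaches Lumen along 3 paths.
Via Rowan → Vireo: 40% × 40% × 73% = 11.68%.
Via Ironvale → Vireo: 15% × 40% × 73% = 4.38%.
Direct stake: 27% = 27%.
Total: 11.68% + 4.38% + 27% = 43.06%.

43.06%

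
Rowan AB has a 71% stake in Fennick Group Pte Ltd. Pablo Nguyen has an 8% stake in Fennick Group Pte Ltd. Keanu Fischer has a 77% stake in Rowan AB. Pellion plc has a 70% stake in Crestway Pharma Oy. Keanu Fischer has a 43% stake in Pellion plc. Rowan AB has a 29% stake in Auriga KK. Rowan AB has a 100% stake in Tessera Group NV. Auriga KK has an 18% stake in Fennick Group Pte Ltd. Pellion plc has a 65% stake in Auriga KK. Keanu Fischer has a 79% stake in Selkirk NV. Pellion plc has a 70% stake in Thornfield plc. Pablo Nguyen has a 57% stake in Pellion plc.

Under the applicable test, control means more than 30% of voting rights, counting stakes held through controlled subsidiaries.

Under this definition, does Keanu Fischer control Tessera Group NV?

Keanu holds 77% of Rowan, so Keanu controls Rowan.
Rowan holds 100% of Tessera, so Keanu controls Tessera.

Yes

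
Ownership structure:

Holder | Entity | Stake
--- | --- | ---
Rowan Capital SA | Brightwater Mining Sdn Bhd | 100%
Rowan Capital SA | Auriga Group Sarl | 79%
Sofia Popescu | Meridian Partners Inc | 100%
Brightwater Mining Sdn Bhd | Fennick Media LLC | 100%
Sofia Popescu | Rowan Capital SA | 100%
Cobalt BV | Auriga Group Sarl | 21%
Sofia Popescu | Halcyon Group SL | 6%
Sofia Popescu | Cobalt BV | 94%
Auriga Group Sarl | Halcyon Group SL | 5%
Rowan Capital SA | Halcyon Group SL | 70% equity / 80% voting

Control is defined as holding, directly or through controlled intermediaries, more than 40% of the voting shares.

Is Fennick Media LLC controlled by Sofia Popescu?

Yes

Sofia holds 100% of Rowan, so Sofia controls Rowan.
Rowan holds 100% of Brightwater, so Sofia controls Brightwater.
Brightwater holds 100% of Fennick, so Sofia controls Fennick.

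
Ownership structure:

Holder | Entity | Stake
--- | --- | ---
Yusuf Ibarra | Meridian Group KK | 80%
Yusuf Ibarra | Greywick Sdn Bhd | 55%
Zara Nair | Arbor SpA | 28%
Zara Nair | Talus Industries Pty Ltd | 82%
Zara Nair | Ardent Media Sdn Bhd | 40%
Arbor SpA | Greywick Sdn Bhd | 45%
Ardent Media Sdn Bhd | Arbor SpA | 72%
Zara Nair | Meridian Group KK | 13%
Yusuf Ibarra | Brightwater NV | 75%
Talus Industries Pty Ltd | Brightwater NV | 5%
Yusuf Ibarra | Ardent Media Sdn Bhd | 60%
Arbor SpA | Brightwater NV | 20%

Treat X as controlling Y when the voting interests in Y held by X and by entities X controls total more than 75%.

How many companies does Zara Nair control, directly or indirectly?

Zara holds 82% of Talus, so Zara controls Talus.
No other company's threshold is met.
Zara controls 1 company.

1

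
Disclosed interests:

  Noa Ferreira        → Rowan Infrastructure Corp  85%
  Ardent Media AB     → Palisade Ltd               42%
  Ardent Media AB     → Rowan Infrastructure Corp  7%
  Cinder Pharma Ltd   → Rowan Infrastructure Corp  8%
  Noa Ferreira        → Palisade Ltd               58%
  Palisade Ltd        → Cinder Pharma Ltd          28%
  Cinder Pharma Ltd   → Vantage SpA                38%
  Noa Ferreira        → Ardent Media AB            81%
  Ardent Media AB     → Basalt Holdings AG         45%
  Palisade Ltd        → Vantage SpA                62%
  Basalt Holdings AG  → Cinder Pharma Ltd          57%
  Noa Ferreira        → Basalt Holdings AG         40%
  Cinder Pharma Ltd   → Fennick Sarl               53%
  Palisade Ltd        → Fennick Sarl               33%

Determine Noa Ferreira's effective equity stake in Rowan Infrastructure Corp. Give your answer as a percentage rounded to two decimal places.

Noa reaches Rowan along 6 paths.
Via Ardent → Palisade → Cinder: 81% × 42% × 28% × 8% = 0.762048%.
Via Palisade → Cinder: 58% × 28% × 8% = 1.2992%.
Via Ardent → Basalt → Cinder: 81% × 45% × 57% × 8% = 1.66212%.
Via Basalt → Cinder: 40% × 57% × 8% = 1.824%.
Direct stake: 85% = 85%.
Via Ardent: 81% × 7% = 5.67%.
Total: 0.762048% + 1.2992% + 1.66212% + 1.824% + 85% + 5.67% = 96.217368%.
Rounded: 96.22%.

96.22%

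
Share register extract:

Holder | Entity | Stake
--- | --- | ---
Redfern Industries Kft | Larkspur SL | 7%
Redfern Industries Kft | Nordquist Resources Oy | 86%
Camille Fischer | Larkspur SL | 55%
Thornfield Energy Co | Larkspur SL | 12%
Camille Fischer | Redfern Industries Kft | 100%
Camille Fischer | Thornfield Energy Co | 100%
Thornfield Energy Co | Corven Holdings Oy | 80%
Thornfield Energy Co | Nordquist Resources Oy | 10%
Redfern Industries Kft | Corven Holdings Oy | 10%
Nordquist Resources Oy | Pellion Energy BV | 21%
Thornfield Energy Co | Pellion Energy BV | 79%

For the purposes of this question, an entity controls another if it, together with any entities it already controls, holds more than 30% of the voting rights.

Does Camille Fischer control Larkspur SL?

Yes

Camille holds 100% of Redfern, so Camille controls Redfern.
Camille holds 100% of Thornfield, so Camille controls Thornfield.
Thornfield and Camille and Redfern together hold 12% + 55% + 7% = 74% of Larkspur, so Camille controls Larkspur.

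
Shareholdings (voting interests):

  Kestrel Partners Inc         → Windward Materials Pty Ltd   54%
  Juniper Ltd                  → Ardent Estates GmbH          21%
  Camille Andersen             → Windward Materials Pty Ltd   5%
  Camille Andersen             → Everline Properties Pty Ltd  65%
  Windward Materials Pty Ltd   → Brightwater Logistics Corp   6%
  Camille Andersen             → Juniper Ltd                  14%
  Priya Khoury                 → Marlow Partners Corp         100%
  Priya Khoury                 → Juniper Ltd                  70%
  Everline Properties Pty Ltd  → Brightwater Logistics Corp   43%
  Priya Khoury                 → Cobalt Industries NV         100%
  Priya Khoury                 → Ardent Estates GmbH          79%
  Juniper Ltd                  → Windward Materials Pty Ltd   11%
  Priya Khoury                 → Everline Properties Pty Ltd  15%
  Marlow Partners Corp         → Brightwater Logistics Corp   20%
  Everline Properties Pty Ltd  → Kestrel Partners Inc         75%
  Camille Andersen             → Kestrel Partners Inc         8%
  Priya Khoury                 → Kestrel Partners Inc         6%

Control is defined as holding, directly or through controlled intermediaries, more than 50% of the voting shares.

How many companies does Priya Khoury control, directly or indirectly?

Priya holds 70% of Juniper, so Priya controls Juniper.
Juniper and Priya together hold 21% + 79% = 100% of Ardent, so Priya controls Ardent.
Priya holds 100% of Cobalt, so Priya controls Cobalt.
Priya holds 100% of Marlow, so Priya controls Marlow.
No other company's threshold is met.
Priya controls 4 companies.

4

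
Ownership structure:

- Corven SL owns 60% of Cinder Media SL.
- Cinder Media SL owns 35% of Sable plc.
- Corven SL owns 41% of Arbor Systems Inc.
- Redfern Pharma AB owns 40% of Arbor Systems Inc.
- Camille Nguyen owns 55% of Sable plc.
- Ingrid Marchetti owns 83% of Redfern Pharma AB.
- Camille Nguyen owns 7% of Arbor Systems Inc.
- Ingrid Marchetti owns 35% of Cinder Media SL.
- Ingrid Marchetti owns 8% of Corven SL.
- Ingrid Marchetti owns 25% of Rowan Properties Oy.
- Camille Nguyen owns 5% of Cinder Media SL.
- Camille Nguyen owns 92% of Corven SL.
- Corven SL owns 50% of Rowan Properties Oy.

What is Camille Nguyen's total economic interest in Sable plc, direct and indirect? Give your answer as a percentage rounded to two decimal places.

76.07%

Camille reaches Sable along 3 paths.
Via Corven → Cinder: 92% × 60% × 35% = 19.32%.
Via Cinder: 5% × 35% = 1.75%.
Direct stake: 55% = 55%.
Total: 19.32% + 1.75% + 55% = 76.07%.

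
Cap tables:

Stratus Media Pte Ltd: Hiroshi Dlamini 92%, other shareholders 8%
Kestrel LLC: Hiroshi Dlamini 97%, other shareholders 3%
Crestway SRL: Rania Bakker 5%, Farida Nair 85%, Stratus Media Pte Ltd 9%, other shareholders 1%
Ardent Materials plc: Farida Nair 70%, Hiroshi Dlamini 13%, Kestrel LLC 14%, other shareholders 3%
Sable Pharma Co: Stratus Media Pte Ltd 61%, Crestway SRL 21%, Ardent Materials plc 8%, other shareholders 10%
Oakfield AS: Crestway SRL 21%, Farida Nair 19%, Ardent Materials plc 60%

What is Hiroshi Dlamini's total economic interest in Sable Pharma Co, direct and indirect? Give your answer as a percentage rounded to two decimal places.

59.99%

Hiroshi reaches Sable along 4 paths.
Via Stratus: 92% × 61% = 56.12%.
Via Stratus → Crestway: 92% × 9% × 21% = 1.7388%.
Via Ardent: 13% × 8% = 1.04%.
Via Kestrel → Ardent: 97% × 14% × 8% = 1.0864%.
Total: 56.12% + 1.7388% + 1.04% + 1.0864% = 59.9852%.
Rounded: 59.99%.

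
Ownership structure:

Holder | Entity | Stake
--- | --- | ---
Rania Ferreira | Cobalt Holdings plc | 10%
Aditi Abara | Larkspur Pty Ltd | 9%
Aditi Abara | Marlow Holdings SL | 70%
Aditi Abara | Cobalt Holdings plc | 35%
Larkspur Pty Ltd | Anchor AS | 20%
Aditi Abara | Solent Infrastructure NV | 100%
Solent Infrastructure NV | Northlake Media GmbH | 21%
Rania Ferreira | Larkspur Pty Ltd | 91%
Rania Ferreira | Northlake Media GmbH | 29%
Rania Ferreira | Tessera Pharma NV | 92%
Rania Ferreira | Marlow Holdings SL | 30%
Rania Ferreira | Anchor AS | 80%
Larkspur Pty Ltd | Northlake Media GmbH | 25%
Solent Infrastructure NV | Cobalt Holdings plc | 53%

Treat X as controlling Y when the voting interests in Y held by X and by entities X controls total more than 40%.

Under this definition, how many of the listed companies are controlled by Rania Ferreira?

Rania holds 91% of Larkspur, so Rania controls Larkspur.
Rania and Larkspur together hold 80% + 20% = 100% of Anchor, so Rania controls Anchor.
Rania holds 92% of Tessera, so Rania controls Tessera.
Larkspur and Rania together hold 25% + 29% = 54% of Northlake, so Rania controls Northlake.
No other company's threshold is met.
Rania controls 4 companies.

4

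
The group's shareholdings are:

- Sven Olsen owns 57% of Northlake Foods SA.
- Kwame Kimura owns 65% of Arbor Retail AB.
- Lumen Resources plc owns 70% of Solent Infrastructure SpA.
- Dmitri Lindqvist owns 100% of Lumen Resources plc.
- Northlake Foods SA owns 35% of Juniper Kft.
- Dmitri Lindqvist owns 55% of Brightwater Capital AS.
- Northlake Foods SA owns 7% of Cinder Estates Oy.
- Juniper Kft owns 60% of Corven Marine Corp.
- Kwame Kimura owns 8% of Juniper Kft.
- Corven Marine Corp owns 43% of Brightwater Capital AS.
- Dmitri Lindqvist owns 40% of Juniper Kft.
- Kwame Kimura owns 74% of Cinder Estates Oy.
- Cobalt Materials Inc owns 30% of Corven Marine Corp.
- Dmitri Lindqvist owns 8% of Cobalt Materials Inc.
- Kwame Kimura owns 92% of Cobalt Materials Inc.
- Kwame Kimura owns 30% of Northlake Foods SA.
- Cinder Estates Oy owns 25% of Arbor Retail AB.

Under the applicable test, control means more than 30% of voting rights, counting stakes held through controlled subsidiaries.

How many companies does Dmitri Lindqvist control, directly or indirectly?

Dmitri holds 40% of Juniper, so Dmitri controls Juniper.
Juniper holds 60% of Corven, so Dmitri controls Corven.
Dmitri and Corven together hold 55% + 43% = 98% of Brightwater, so Dmitri controls Brightwater.
Dmitri holds 100% of Lumen, so Dmitri controls Lumen.
Lumen holds 70% of Solent, so Dmitri controls Solent.
No other company's threshold is met.
Dmitri controls 5 companies.

5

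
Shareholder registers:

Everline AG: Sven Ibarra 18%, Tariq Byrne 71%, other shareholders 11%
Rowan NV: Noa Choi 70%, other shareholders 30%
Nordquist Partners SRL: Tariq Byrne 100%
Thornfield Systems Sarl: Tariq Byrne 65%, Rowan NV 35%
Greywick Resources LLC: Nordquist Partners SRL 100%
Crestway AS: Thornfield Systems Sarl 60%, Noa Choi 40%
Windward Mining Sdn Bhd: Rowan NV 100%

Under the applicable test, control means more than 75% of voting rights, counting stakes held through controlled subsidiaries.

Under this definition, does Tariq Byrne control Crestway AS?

Tariq holds 100% of Nordquist, so Tariq controls Nordquist.
Nordquist holds 100% of Greywick, so Tariq controls Greywick.
Neither Tariq nor any entity Tariq controls holds any voting interest in Crestway.
So Tariq does not control Crestway.

No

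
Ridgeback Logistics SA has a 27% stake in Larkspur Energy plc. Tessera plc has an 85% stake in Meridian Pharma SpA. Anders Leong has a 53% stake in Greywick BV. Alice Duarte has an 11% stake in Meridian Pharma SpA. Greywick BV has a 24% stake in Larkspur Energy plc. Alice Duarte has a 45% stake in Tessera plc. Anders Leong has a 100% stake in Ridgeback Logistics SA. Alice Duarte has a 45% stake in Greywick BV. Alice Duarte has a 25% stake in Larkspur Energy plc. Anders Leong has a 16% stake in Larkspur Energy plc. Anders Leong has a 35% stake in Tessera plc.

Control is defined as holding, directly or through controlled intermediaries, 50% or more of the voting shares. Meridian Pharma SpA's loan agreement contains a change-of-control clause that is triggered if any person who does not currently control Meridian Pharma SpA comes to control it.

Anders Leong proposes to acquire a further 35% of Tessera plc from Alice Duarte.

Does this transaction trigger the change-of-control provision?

The purchase adds only to Anders's holdings (Alice's stake shrinks), so Anders is the only person who could newly come to control Meridian.
Anders holds 100% of Ridgeback, so Anders controls Ridgeback.
Anders holds 53% of Greywick, so Anders controls Greywick.
Greywick and Ridgeback and Anders together hold 24% + 27% + 16% = 67% of Larkspur, so Anders controls Larkspur.
Neither Anders nor any entity Anders controls holds any voting interest in Meridian.
So before the transaction, Anders does not control Meridian.
After the purchase, Anders's direct stake in Tessera rises to 35% + 35% = 70%, and Alice's stake falls to 10%.
Anders holds 70% of Tessera, so Anders controls Tessera.
Tessera holds 85% of Meridian, so Anders controls Meridian.
Anders did not control Meridian before and does after, so the clause is triggered.

Yes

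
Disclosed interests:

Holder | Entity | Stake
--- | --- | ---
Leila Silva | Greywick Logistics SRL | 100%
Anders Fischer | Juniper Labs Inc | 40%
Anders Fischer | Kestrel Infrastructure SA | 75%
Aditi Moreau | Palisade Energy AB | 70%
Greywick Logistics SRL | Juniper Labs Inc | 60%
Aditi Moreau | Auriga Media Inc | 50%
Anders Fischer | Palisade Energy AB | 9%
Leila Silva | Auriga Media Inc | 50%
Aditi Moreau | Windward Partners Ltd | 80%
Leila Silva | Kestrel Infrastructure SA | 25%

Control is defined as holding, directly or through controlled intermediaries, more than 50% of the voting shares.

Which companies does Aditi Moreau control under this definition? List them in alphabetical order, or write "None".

Palisade Energy AB, Windward Partners Ltd

Aditi holds 80% of Windward, so Aditi controls Windward.
Aditi holds 70% of Palisade, so Aditi controls Palisade.
No other company's threshold is met.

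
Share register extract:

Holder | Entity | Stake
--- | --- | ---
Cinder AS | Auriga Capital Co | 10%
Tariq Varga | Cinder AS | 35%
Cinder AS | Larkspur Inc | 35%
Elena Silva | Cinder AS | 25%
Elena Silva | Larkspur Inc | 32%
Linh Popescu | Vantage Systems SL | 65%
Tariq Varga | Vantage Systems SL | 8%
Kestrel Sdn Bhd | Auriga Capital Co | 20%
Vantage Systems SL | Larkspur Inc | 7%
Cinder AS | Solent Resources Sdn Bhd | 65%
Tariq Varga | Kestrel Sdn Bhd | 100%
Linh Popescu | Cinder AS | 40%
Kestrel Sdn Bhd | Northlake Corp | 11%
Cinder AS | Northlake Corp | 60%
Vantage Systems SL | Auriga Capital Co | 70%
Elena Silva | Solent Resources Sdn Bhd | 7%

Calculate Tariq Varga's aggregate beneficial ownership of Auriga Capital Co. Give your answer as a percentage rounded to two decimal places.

Tariq reaches Auriga along 3 paths.
Via Kestrel: 100% × 20% = 20%.
Via Vantage: 8% × 70% = 5.6%.
Via Cinder: 35% × 10% = 3.5%.
Total: 20% + 5.6% + 3.5% = 29.1%.
Rounded: 29.10%.

29.10%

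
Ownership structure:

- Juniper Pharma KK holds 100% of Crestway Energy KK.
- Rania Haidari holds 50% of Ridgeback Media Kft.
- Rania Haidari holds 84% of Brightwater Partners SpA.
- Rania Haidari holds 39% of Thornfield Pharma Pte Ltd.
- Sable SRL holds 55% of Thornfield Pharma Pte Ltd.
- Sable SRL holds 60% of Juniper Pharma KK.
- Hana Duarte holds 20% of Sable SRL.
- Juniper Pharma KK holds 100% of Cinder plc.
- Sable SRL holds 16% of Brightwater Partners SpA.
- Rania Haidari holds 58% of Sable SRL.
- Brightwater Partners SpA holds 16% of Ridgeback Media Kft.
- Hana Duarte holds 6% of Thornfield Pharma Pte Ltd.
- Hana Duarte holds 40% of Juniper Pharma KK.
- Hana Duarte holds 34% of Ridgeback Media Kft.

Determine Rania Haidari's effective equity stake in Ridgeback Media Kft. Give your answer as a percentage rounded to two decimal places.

Rania reaches Ridgeback along 3 paths.
Direct stake: 50% = 50%.
Via Brightwater: 84% × 16% = 13.44%.
Via Sable → Brightwater: 58% × 16% × 16% = 1.4848%.
Total: 50% + 13.44% + 1.4848% = 64.9248%.
Rounded: 64.92%.

64.92%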